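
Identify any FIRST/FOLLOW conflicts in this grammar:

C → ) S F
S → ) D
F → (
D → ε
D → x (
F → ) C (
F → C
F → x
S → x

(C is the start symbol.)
Yes. D → x '(' with FOLLOW(D) on { 'x' }

A FIRST/FOLLOW conflict occurs when a non-terminal N has a nullable alternative N → β (β ⇒* ε) and another alternative N → α with FIRST(α) ∩ FOLLOW(N) ≠ ∅: on such a lookahead the parser cannot decide between expanding α and letting N vanish via β.

Nullable non-terminals: D.

D: nullable alternative(s) D → ε; FOLLOW(D) = { '(', ')', 'x' }
  D → ε: FIRST \ {ε} = { } — this is the only nullable alternative, skip
  D → x (: FIRST \ {ε} = { 'x' } — overlaps FOLLOW(D) on { 'x' }: CONFLICT

C, F, S have no nullable alternative, so no FIRST/FOLLOW check is needed there.

So the grammar has 1 FIRST/FOLLOW conflict (marked CONFLICT above).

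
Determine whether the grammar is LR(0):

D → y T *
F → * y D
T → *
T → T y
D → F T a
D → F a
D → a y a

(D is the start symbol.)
A grammar is LR(0) if no state in the canonical LR(0) collection has:
  - both a shift item (dot before a terminal) and a complete item (shift-reduce conflict), or
  - two or more complete items (reduce-reduce conflict; the accept item [D' → D .] counts as a complete item here).

Augment with D' → D and build the canonical LR(0) collection (I0 = CLOSURE({[D' → . D]}), then GOTO on every symbol after a dot until no new states appear). It has 17 states:
  I0: { [D → . F T a], [D → . F a], [D → . a y a], [D → . y T *], [D' → . D], [F → . * y D] }  — shift
  I1: { [F → * . y D] }  — shift
  I2: { [D' → D .] }  — accept
  I3: { [D → F . T a], [D → F . a], [T → . *], [T → . T y] }  — shift
  I4: { [D → a . y a] }  — shift
  I5: { [D → y . T *], [T → . *], [T → . T y] }  — shift
  I6: { [T → * .] }  — reduce
  I7: { [D → y T . *], [T → T . y] }  — shift
  I8: { [D → y T * .] }  — reduce
  I9: { [T → T y .] }  — reduce
  I10: { [D → a y . a] }  — shift
  I11: { [D → a y a .] }  — reduce
  I12: { [D → F T . a], [T → T . y] }  — shift
  I13: { [D → F a .] }  — reduce
  I14: { [D → F T a .] }  — reduce
  I15: { [D → . F T a], [D → . F a], [D → . a y a], [D → . y T *], [F → * y . D], [F → . * y D] }  — shift
  I16: { [F → * y D .] }  — reduce

Every state is either a pure shift/goto state or contains exactly one complete item and nothing to shift — no conflicts. The grammar is LR(0).

Answer: Yes, the grammar is LR(0)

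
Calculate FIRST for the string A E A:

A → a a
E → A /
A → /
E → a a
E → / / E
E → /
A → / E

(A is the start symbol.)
FIRST sets of the non-terminals involved (from the grammar, by fixed-point iteration):
  FIRST(A) = { '/', 'a' }

To compute FIRST(A E A), process the symbols left to right:
Symbol A is a non-terminal. Add FIRST(A) \ {ε} = { '/', 'a' }
A is not nullable (ε ∉ FIRST(A)), so stop here.
FIRST(A E A) = { '/', 'a' }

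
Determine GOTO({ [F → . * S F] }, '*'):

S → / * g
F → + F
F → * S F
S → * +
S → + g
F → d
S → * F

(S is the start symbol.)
{ [F → * . S F], [S → . * +], [S → . * F], [S → . + g], [S → . / * g] }

GOTO(I, '*') = CLOSURE({ [A → αX.β] : [A → α.Xβ] ∈ I, X = '*' })

Items with dot before '*', with the dot advanced:
  [F → . * S F] → [F → * . S F]
Closure of the advanced items:
  [F → * . S F] has the dot before S: add [S → . / * g], [S → . * +], [S → . + g], [S → . * F]

GOTO = { [F → * . S F], [S → . * +], [S → . * F], [S → . + g], [S → . / * g] }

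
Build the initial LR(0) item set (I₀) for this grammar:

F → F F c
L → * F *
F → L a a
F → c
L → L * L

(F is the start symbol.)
{ [F → . F F c], [F → . L a a], [F → . c], [F' → . F], [L → . * F *], [L → . L * L] }

First, augment the grammar with F' → F
I₀ = CLOSURE({ [F' → . F] }):
  [F' → . F] has the dot before F: add [F → . F F c], [F → . L a a], [F → . c]
  [F → . L a a] has the dot before L: add [L → . * F *], [L → . L * L]
No further items can be added.

I₀ = { [F → . F F c], [F → . L a a], [F → . c], [F' → . F], [L → . * F *], [L → . L * L] }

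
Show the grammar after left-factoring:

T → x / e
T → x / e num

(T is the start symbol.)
T → x / e T'
T' → ε
T' → num

Left-factoring transforms A → αβ₁ | αβ₂ into A → αA' and A' → β₁ | β₂
(α is the longest common prefix among the alternatives). Repeat until
no nonterminal has two alternatives with a common prefix.

Round 1: T has alternatives sharing prefix 'x / e'. Introduce T': T → x / e T'
  Add: T' → ε
  Add: T' → num

No remaining common prefixes — done.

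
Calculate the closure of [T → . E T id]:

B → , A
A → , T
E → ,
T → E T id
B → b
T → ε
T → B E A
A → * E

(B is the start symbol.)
{ [E → . ,], [T → . E T id] }

Start with: [T → . E T id]
  [T → . E T id] has the dot before E: add [E → . ,]
No further items can be added.

CLOSURE = { [E → . ,], [T → . E T id] }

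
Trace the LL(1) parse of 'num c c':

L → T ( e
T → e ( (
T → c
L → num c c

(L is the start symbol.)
LL(1) parsing maintains a stack (initially the start symbol over $) and the input. At each step: if the stack top is a terminal, match it against the current input token; if it is a non-terminal N, replace it with the RHS of M[N, lookahead] (the unique production whose predict set contains the lookahead).

Stack is shown with the top on the left.

Stack      Input      Action
----------------------------
L $        num c c $  output L → num c c
num c c $  num c c $  match 'num'
c c $      c c $      match 'c'
c $        c $        match 'c'
$          $          accept

The string is accepted.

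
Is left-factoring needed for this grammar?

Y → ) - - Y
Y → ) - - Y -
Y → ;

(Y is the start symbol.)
Yes, Y has productions with common prefix ') - - Y'

Left-factoring is needed when two productions for the same non-terminal
share a common prefix on the right-hand side.

Productions for Y:
  Y → ) - - Y
  Y → ) - - Y -
  Y → ;

Found common prefix ') - - Y' in productions for Y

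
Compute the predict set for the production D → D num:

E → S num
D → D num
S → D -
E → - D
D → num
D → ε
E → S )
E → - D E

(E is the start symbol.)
{ 'num' }

PREDICT(D → D num) = (FIRST(RHS) \ {ε}) ∪ (FOLLOW(D) if ε ∈ FIRST(RHS), i.e. RHS ⇒* ε)
FIRST(D) = { 'num', ε }
FIRST(D num) = { 'num' }
ε ∉ FIRST(D num), so FOLLOW(D) is not added.
PREDICT(D → D num) = { 'num' }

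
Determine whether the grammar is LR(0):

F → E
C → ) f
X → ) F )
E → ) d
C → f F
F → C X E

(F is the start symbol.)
Augment with F' → F and build the canonical LR(0) collection (I0 = CLOSURE({[F' → . F]}), then GOTO on every symbol after a dot until no new states appear). It has 15 states:
  I0: { [C → . ) f], [C → . f F], [E → . ) d], [F → . C X E], [F → . E], [F' → . F] }  — shift
  I1: { [C → ) . f], [E → ) . d] }  — shift
  I2: { [F → C . X E], [X → . ) F )] }  — shift
  I3: { [F → E .] }  — reduce
  I4: { [F' → F .] }  — accept
  I5: { [C → . ) f], [C → . f F], [C → f . F], [E → . ) d], [F → . C X E], [F → . E] }  — shift
  I6: { [C → f F .] }  — reduce
  I7: { [C → . ) f], [C → . f F], [E → . ) d], [F → . C X E], [F → . E], [X → ) . F )] }  — shift
  I8: { [E → . ) d], [F → C X . E] }  — shift
  I9: { [E → ) . d] }  — shift
  I10: { [F → C X E .] }  — reduce
  I11: { [E → ) d .] }  — reduce
  I12: { [X → ) F . )] }  — shift
  I13: { [X → ) F ) .] }  — reduce
  I14: { [C → ) f .] }  — reduce

Every state is either a pure shift/goto state or contains exactly one complete item and nothing to shift — no conflicts. The grammar is LR(0).

Answer: Yes, the grammar is LR(0)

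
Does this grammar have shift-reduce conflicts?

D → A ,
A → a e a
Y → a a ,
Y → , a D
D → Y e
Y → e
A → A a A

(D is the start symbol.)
Yes — I14: [A → A a A .] vs [A → A . a A]

Augment with D' → D and build the canonical LR(0) collection (I0 = CLOSURE({[D' → . D]}), then GOTO on every symbol after a dot until no new states appear). It has 18 states:
  I0: { [A → . A a A], [A → . a e a], [D → . A ,], [D → . Y e], [D' → . D], [Y → . , a D], [Y → . a a ,], [Y → . e] }  — shift
  I1: { [Y → , . a D] }  — shift
  I2: { [A → A . a A], [D → A . ,] }  — shift
  I3: { [D' → D .] }  — accept
  I4: { [D → Y . e] }  — shift
  I5: { [A → a . e a], [Y → a . a ,] }  — shift
  I6: { [Y → e .] }  — reduce
  I7: { [Y → a a . ,] }  — shift
  I8: { [A → a e . a] }  — shift
  I9: { [A → a e a .] }  — reduce
  I10: { [Y → a a , .] }  — reduce
  I11: { [D → Y e .] }  — reduce
  I12: { [D → A , .] }  — reduce
  I13: { [A → . A a A], [A → . a e a], [A → A a . A] }  — shift
  I14: { [A → A . a A], [A → A a A .] }  — shift, reduce
  I15: { [A → a . e a] }  — shift
  I16: { [A → . A a A], [A → . a e a], [D → . A ,], [D → . Y e], [Y → , a . D], [Y → . , a D], [Y → . a a ,], [Y → . e] }  — shift
  I17: { [Y → , a D .] }  — reduce

I14 contains reduce item [A → A a A .] and shift item [A → A . a A] — shift-reduce conflict.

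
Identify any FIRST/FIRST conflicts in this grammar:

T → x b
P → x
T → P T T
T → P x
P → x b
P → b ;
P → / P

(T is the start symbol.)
FIRST sets of the non-terminals at (or reachable through a nullable prefix from) the front of some alternative:
  FIRST(P) = { '/', 'b', 'x' }

Productions for T:
  T → x b: FIRST = { 'x' }
  T → P T T: FIRST = { '/', 'b', 'x' }
  T → P x: FIRST = { '/', 'b', 'x' }
Productions for P:
  P → x: FIRST = { 'x' }
  P → x b: FIRST = { 'x' }
  P → b ;: FIRST = { 'b' }
  P → / P: FIRST = { '/' }

Conflict for T: T → x b and T → P T T
  Overlap: { 'x' }
Conflict for T: T → x b and T → P x
  Overlap: { 'x' }
Conflict for T: T → P T T and T → P x
  Overlap: { '/', 'b', 'x' }
Conflict for P: P → x and P → x b
  Overlap: { 'x' }

Answer: Yes. T → x b / T → P T T on { 'x' }; T → x b / T → P x on { 'x' }; T → P T T / T → P x on { '/', 'b', 'x' }; P → x / P → x b on { 'x' }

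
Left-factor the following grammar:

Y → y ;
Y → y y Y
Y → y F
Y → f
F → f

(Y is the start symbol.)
Left-factoring transforms A → αβ₁ | αβ₂ into A → αA' and A' → β₁ | β₂
(α is the longest common prefix among the alternatives). Repeat until
no nonterminal has two alternatives with a common prefix.

Round 1: Y has alternatives sharing prefix 'y'. Introduce Y': Y → y Y'
  Add: Y' → ;
  Add: Y' → y Y
  Add: Y' → F

No remaining common prefixes — done.

Resulting grammar:
Y → y Y'
Y' → ;
Y' → y Y
Y' → F
Y → f
F → f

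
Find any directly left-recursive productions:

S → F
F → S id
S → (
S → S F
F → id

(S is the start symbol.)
Direct left recursion occurs when N → N α for some non-terminal N (the right-hand side begins with the left-hand side itself).

S → F: starts with F
F → S id: starts with S
S → (: starts with '('
S → S F: LEFT RECURSIVE (starts with S)
F → id: starts with id

The grammar has direct left recursion on: S.

Answer: Yes, S is left-recursive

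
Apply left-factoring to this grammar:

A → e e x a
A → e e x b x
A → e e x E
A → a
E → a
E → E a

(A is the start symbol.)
A → e e x A'
A' → a
A' → b x
A' → E
A → a
E → a
E → E a

Left-factoring transforms A → αβ₁ | αβ₂ into A → αA' and A' → β₁ | β₂
(α is the longest common prefix among the alternatives). Repeat until
no nonterminal has two alternatives with a common prefix.

Round 1: A has alternatives sharing prefix 'e e x'. Introduce A': A → e e x A'
  Add: A' → a
  Add: A' → b x
  Add: A' → E

No remaining common prefixes — done.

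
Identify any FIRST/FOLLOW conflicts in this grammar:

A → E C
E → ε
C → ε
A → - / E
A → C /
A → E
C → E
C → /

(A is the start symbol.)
A FIRST/FOLLOW conflict occurs when a non-terminal N has a nullable alternative N → β (β ⇒* ε) and another alternative N → α with FIRST(α) ∩ FOLLOW(N) ≠ ∅: on such a lookahead the parser cannot decide between expanding α and letting N vanish via β.

Nullable non-terminals: A, C, E.
FIRST sets used below: FIRST(E) = { ε }, FIRST(C) = { '/', ε }

A: nullable alternative(s) A → E C, A → E; FOLLOW(A) = { $ }
  A → E C: FIRST \ {ε} = { '/' } — disjoint from FOLLOW(A)
  A → - / E: FIRST \ {ε} = { '-' } — disjoint from FOLLOW(A)
  A → C /: FIRST \ {ε} = { '/' } — disjoint from FOLLOW(A)
  A → E: FIRST \ {ε} = { } — disjoint from FOLLOW(A)

C: nullable alternative(s) C → ε, C → E; FOLLOW(C) = { $, '/' }
  C → ε: FIRST \ {ε} = { } — disjoint from FOLLOW(C)
  C → E: FIRST \ {ε} = { } — disjoint from FOLLOW(C)
  C → /: FIRST \ {ε} = { '/' } — overlaps FOLLOW(C) on { '/' }: CONFLICT
E has a nullable alternative but only one production, so nothing to check.

So the grammar has 1 FIRST/FOLLOW conflict (marked CONFLICT above).

Answer: Yes. C → '/' with FOLLOW(C) on { '/' }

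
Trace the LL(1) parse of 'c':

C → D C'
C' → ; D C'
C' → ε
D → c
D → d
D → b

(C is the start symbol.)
Stack is shown with the top on the left.

Stack   Input  Action
---------------------
C $     c $    output C → D C'
D C' $  c $    output D → c
c C' $  c $    match 'c'
C' $    $      output C' → ε
$       $      accept

The string is accepted.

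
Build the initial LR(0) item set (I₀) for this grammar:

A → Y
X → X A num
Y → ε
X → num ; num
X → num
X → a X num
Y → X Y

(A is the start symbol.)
First, augment the grammar with A' → A
I₀ = CLOSURE({ [A' → . A] }):
  [A' → . A] has the dot before A: add [A → . Y]
  [A → . Y] has the dot before Y: add [Y → .], [Y → . X Y]
  [Y → . X Y] has the dot before X: add [X → . X A num], [X → . num ; num], [X → . num], [X → . a X num]
No further items can be added.

I₀ = { [A → . Y], [A' → . A], [X → . X A num], [X → . a X num], [X → . num ; num], [X → . num], [Y → . X Y], [Y → .] }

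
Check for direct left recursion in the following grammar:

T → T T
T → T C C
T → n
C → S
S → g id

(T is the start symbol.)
Yes, T is left-recursive

T → T T: LEFT RECURSIVE (starts with T)
T → T C C: LEFT RECURSIVE (starts with T)
T → n: starts with n
C → S: starts with S
S → g id: starts with g

The grammar has direct left recursion on: T.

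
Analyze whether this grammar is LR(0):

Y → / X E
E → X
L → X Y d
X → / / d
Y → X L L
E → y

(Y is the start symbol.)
Augment with Y' → Y and build the canonical LR(0) collection (I0 = CLOSURE({[Y' → . Y]}), then GOTO on every symbol after a dot until no new states appear). It has 17 states:
  I0: { [X → . / / d], [Y → . / X E], [Y → . X L L], [Y' → . Y] }  — shift
  I1: { [X → . / / d], [X → / . / d], [Y → / . X E] }  — shift
  I2: { [L → . X Y d], [X → . / / d], [Y → X . L L] }  — shift
  I3: { [Y' → Y .] }  — accept
  I4: { [X → / . / d] }  — shift
  I5: { [L → . X Y d], [X → . / / d], [Y → X L . L] }  — shift
  I6: { [L → X . Y d], [X → . / / d], [Y → . / X E], [Y → . X L L] }  — shift
  I7: { [L → X Y . d] }  — shift
  I8: { [L → X Y d .] }  — reduce
  I9: { [Y → X L L .] }  — reduce
  I10: { [X → / / . d] }  — shift
  I11: { [X → / / d .] }  — reduce
  I12: { [X → / . / d], [X → / / . d] }  — shift
  I13: { [E → . X], [E → . y], [X → . / / d], [Y → / X . E] }  — shift
  I14: { [Y → / X E .] }  — reduce
  I15: { [E → X .] }  — reduce
  I16: { [E → y .] }  — reduce

Every state is either a pure shift/goto state or contains exactly one complete item and nothing to shift — no conflicts. The grammar is LR(0).

Answer: Yes, the grammar is LR(0)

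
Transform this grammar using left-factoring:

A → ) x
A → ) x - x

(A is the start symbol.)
Left-factoring transforms A → αβ₁ | αβ₂ into A → αA' and A' → β₁ | β₂
(α is the longest common prefix among the alternatives). Repeat until
no nonterminal has two alternatives with a common prefix.

Round 1: A has alternatives sharing prefix ') x'. Introduce A': A → ) x A'
  Add: A' → ε
  Add: A' → - x

No remaining common prefixes — done.

Resulting grammar:
A → ) x A'
A' → ε
A' → - x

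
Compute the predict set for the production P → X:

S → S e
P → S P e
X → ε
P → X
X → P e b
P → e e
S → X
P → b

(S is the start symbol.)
{ 'b', 'e' }

PREDICT(P → X) = (FIRST(RHS) \ {ε}) ∪ (FOLLOW(P) if ε ∈ FIRST(RHS), i.e. RHS ⇒* ε)
FIRST(X) = { 'b', 'e', ε }
FIRST(X) = { 'b', 'e', ε }
ε ∈ FIRST(X) (the right-hand side is nullable), so add FOLLOW(P) = { 'e' }
PREDICT(P → X) = { 'b', 'e' }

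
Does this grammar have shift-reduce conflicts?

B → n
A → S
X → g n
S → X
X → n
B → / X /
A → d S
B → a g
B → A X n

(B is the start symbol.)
No shift-reduce conflicts

Augment with B' → B and build the canonical LR(0) collection (I0 = CLOSURE({[B' → . B]}), then GOTO on every symbol after a dot until no new states appear). It has 18 states:
  I0: { [A → . S], [A → . d S], [B → . / X /], [B → . A X n], [B → . a g], [B → . n], [B' → . B], [S → . X], [X → . g n], [X → . n] }  — shift
  I1: { [B → / . X /], [X → . g n], [X → . n] }  — shift
  I2: { [B → A . X n], [X → . g n], [X → . n] }  — shift
  I3: { [B' → B .] }  — accept
  I4: { [A → S .] }  — reduce
  I5: { [S → X .] }  — reduce
  I6: { [B → a . g] }  — shift
  I7: { [A → d . S], [S → . X], [X → . g n], [X → . n] }  — shift
  I8: { [X → g . n] }  — shift
  I9: { [B → n .], [X → n .] }  — 2 reduces
  I10: { [X → g n .] }  — reduce
  I11: { [A → d S .] }  — reduce
  I12: { [X → n .] }  — reduce
  I13: { [B → a g .] }  — reduce
  I14: { [B → A X . n] }  — shift
  I15: { [B → A X n .] }  — reduce
  I16: { [B → / X . /] }  — shift
  I17: { [B → / X / .] }  — reduce

No state contains both a complete item and a shift item.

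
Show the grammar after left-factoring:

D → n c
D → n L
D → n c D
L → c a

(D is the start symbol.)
Left-factoring transforms A → αβ₁ | αβ₂ into A → αA' and A' → β₁ | β₂
(α is the longest common prefix among the alternatives). Repeat until
no nonterminal has two alternatives with a common prefix.

Round 1: D has alternatives sharing prefix 'n'. Introduce D': D → n D'
  Add: D' → c
  Add: D' → L
  Add: D' → c D

Round 2: D' has alternatives sharing prefix 'c'. Introduce D'': D' → c D''
  Add: D'' → ε
  Add: D'' → D

No remaining common prefixes — done.

Resulting grammar:
D → n D'
D' → c D''
D'' → ε
D'' → D
D' → L
L → c a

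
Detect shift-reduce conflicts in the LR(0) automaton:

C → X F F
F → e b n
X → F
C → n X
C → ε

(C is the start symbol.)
Yes — I0: [C → .] vs [C → . n X]

A shift-reduce conflict occurs when an LR(0) state has both:
  - a complete (reduce) item [A → α .] (dot at the end), and
  - a shift item [B → β . c γ] (dot before a terminal).

Augment with C' → C and build the canonical LR(0) collection (I0 = CLOSURE({[C' → . C]}), then GOTO on every symbol after a dot until no new states appear). It has 11 states:
  I0: { [C → . X F F], [C → . n X], [C → .], [C' → . C], [F → . e b n], [X → . F] }  — shift, reduce
  I1: { [C' → C .] }  — accept
  I2: { [X → F .] }  — reduce
  I3: { [C → X . F F], [F → . e b n] }  — shift
  I4: { [F → e . b n] }  — shift
  I5: { [C → n . X], [F → . e b n], [X → . F] }  — shift
  I6: { [C → n X .] }  — reduce
  I7: { [F → e b . n] }  — shift
  I8: { [F → e b n .] }  — reduce
  I9: { [C → X F . F], [F → . e b n] }  — shift
  I10: { [C → X F F .] }  — reduce

I0 contains reduce item [C → .] and shift items [C → . n X], [F → . e b n] — shift-reduce conflict.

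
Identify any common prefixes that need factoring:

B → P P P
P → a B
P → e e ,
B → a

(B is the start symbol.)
Left-factoring is needed when two productions for the same non-terminal
share a common prefix on the right-hand side.

Productions for B:
  B → P P P
  B → a
Productions for P:
  P → a B
  P → e e ,

No common prefixes found.

Answer: No, left-factoring is not needed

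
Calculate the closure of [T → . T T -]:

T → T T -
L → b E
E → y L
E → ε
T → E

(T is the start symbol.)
Start with: [T → . T T -]
  [T → . T T -] has the dot before T: add [T → . E]
  [T → . E] has the dot before E: add [E → . y L], [E → .]
No further items can be added.

CLOSURE = { [E → . y L], [E → .], [T → . E], [T → . T T -] }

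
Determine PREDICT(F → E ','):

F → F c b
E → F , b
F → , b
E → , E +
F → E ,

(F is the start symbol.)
PREDICT(F → E ',') = (FIRST(RHS) \ {ε}) ∪ (FOLLOW(F) if ε ∈ FIRST(RHS), i.e. RHS ⇒* ε)
FIRST(E) = { ',' }
FIRST(E ',') = { ',' }
ε ∉ FIRST(E ','), so FOLLOW(F) is not added.
PREDICT(F → E ',') = { ',' }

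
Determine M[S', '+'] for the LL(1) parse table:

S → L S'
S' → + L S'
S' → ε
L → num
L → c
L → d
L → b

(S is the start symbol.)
S' → + L S'

To find M[S', '+'], we find productions for S' where '+' is in the predict set (PREDICT(N → α) = (FIRST(α) \ {ε}) ∪ (FOLLOW(N) if α ⇒* ε)).

Relevant sets:
  FOLLOW(S') = { $ }

S' → + L S': PREDICT = { '+' }
  '+' is in predict set, so this production goes in M[S', '+']
S' → ε: PREDICT = { $ }

M[S', '+'] = S' → + L S'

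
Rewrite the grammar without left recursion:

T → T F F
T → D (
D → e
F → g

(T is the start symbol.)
T → D ( T'
T' → F F T'
T' → ε
D → e
F → g

T is directly left-recursive. The standard transformation for
  A → A α₁ | ... | A α_m | β₁ | ... | β_n
is
  A  → β₁ A' | ... | β_n A'
  A' → α₁ A' | ... | α_m A' | ε

T → D ( becomes T → D ( T'
T → T F F becomes T' → F F T'
Add T' → ε

Productions for other non-terminals are unchanged:
  D → e
  F → g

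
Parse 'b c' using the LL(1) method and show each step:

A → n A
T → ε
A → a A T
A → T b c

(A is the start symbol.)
LL(1) parsing maintains a stack (initially the start symbol over $) and the input. At each step: if the stack top is a terminal, match it against the current input token; if it is a non-terminal N, replace it with the RHS of M[N, lookahead] (the unique production whose predict set contains the lookahead).

Stack is shown with the top on the left.

Stack    Input  Action
----------------------
A $      b c $  output A → T b c
T b c $  b c $  output T → ε
b c $    b c $  match 'b'
c $      c $    match 'c'
$        $      accept

The string is accepted.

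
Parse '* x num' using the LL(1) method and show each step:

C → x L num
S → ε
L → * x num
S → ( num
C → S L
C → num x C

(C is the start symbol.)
Stack is shown with the top on the left.

Stack      Input      Action
----------------------------
C $        * x num $  output C → S L
S L $      * x num $  output S → ε
L $        * x num $  output L → * x num
* x num $  * x num $  match '*'
x num $    x num $    match 'x'
num $      num $      match 'num'
$          $          accept

The string is accepted.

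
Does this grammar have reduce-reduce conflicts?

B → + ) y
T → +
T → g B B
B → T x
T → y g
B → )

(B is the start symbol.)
No reduce-reduce conflicts

A reduce-reduce conflict occurs when an LR(0) state has two complete items [A → α .] and [B → β .] — both call for a reduction, and with no lookahead the parser cannot choose between them.

Augment with B' → B and build the canonical LR(0) collection (I0 = CLOSURE({[B' → . B]}), then GOTO on every symbol after a dot until no new states appear). It has 13 states:
  I0: { [B → . )], [B → . + ) y], [B → . T x], [B' → . B], [T → . +], [T → . g B B], [T → . y g] }  — shift
  I1: { [B → ) .] }  — reduce
  I2: { [B → + . ) y], [T → + .] }  — shift, reduce
  I3: { [B' → B .] }  — accept
  I4: { [B → T . x] }  — shift
  I5: { [B → . )], [B → . + ) y], [B → . T x], [T → . +], [T → . g B B], [T → . y g], [T → g . B B] }  — shift
  I6: { [T → y . g] }  — shift
  I7: { [T → y g .] }  — reduce
  I8: { [B → . )], [B → . + ) y], [B → . T x], [T → . +], [T → . g B B], [T → . y g], [T → g B . B] }  — shift
  I9: { [T → g B B .] }  — reduce
  I10: { [B → T x .] }  — reduce
  I11: { [B → + ) . y] }  — shift
  I12: { [B → + ) y .] }  — reduce

No state contains more than one complete item.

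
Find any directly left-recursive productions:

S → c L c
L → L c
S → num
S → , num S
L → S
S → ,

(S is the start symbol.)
S → c L c: starts with c
L → L c: LEFT RECURSIVE (starts with L)
S → num: starts with num
S → , num S: starts with ','
L → S: starts with S
S → ,: starts with ','

The grammar has direct left recursion on: L.

Answer: Yes, L is left-recursive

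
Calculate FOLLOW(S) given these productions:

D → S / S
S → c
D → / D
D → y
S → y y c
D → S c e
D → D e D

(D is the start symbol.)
{ $, '/', 'c', 'e' }

To compute FOLLOW(S), find every occurrence of S on a right-hand side N → α S β: add FIRST(β) \ {ε}, and if β is empty or nullable also add FOLLOW(N). Iterate to a fixed point.

In D → S / S: S is followed by '/' S, add FIRST('/' S) \ {ε} = { '/' }
In D → S / S: S is at the end, add FOLLOW(D)
In D → S c e: S is followed by c e, add FIRST(c e) \ {ε} = { 'c' }

The FOLLOW sets referred to above (computed the same way, to a fixed point):
  FOLLOW(D) = { $, 'e' }

Taking the union: FOLLOW(S) = { $, '/', 'c', 'e' }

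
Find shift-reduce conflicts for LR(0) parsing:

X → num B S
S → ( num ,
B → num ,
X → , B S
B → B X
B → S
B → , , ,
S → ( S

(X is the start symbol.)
No shift-reduce conflicts

Augment with X' → X and build the canonical LR(0) collection (I0 = CLOSURE({[X' → . X]}), then GOTO on every symbol after a dot until no new states appear). It has 19 states:
  I0: { [X → . , B S], [X → . num B S], [X' → . X] }  — shift
  I1: { [B → . , , ,], [B → . B X], [B → . S], [B → . num ,], [S → . ( S], [S → . ( num ,], [X → , . B S] }  — shift
  I2: { [X' → X .] }  — accept
  I3: { [B → . , , ,], [B → . B X], [B → . S], [B → . num ,], [S → . ( S], [S → . ( num ,], [X → num . B S] }  — shift
  I4: { [S → ( . S], [S → ( . num ,], [S → . ( S], [S → . ( num ,] }  — shift
  I5: { [B → , . , ,] }  — shift
  I6: { [B → B . X], [S → . ( S], [S → . ( num ,], [X → . , B S], [X → . num B S], [X → num B . S] }  — shift
  I7: { [B → S .] }  — reduce
  I8: { [B → num . ,] }  — shift
  I9: { [B → num , .] }  — reduce
  I10: { [X → num B S .] }  — reduce
  I11: { [B → B X .] }  — reduce
  I12: { [B → , , . ,] }  — shift
  I13: { [B → , , , .] }  — reduce
  I14: { [S → ( S .] }  — reduce
  I15: { [S → ( num . ,] }  — shift
  I16: { [S → ( num , .] }  — reduce
  I17: { [B → B . X], [S → . ( S], [S → . ( num ,], [X → , B . S], [X → . , B S], [X → . num B S] }  — shift
  I18: { [X → , B S .] }  — reduce

No state contains both a complete item and a shift item.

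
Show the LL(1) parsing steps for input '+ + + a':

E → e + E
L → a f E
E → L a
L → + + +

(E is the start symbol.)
LL(1) parsing maintains a stack (initially the start symbol over $) and the input. At each step: if the stack top is a terminal, match it against the current input token; if it is a non-terminal N, replace it with the RHS of M[N, lookahead] (the unique production whose predict set contains the lookahead).

Stack is shown with the top on the left.

Stack      Input      Action
----------------------------
E $        + + + a $  output E → L a
L a $      + + + a $  output L → + + +
+ + + a $  + + + a $  match '+'
+ + a $    + + a $    match '+'
+ a $      + a $      match '+'
a $        a $        match 'a'
$          $          accept

The string is accepted.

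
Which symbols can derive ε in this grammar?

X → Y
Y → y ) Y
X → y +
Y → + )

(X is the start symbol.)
A non-terminal is nullable if it can derive ε (the empty string): either it has an ε-production, or it has a production whose right-hand side consists entirely of nullable non-terminals.

There are no ε-productions, so no non-terminal can derive ε.
No non-terminals are nullable.

Answer: None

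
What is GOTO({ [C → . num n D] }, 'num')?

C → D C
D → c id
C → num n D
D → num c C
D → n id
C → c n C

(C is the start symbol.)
{ [C → num . n D] }

GOTO(I, 'num') = CLOSURE({ [A → αX.β] : [A → α.Xβ] ∈ I, X = 'num' })

Items with dot before 'num', with the dot advanced:
  [C → . num n D] → [C → num . n D]
Closure adds nothing (no advanced item has the dot before a non-terminal).

GOTO = { [C → num . n D] }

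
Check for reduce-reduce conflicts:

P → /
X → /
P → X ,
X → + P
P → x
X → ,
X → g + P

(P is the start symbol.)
A reduce-reduce conflict occurs when an LR(0) state has two complete items [A → α .] and [B → β .] — both call for a reduction, and with no lookahead the parser cannot choose between them.

Augment with P' → P and build the canonical LR(0) collection (I0 = CLOSURE({[P' → . P]}), then GOTO on every symbol after a dot until no new states appear). It has 12 states:
  I0: { [P → . /], [P → . X ,], [P → . x], [P' → . P], [X → . + P], [X → . ,], [X → . /], [X → . g + P] }  — shift
  I1: { [P → . /], [P → . X ,], [P → . x], [X → + . P], [X → . + P], [X → . ,], [X → . /], [X → . g + P] }  — shift
  I2: { [X → , .] }  — reduce
  I3: { [P → / .], [X → / .] }  — 2 reduces
  I4: { [P' → P .] }  — accept
  I5: { [P → X . ,] }  — shift
  I6: { [X → g . + P] }  — shift
  I7: { [P → x .] }  — reduce
  I8: { [P → . /], [P → . X ,], [P → . x], [X → . + P], [X → . ,], [X → . /], [X → . g + P], [X → g + . P] }  — shift
  I9: { [X → g + P .] }  — reduce
  I10: { [P → X , .] }  — reduce
  I11: { [X → + P .] }  — reduce

I3 contains complete items [P → / .], [X → / .] — reduce-reduce conflict.

Answer: Yes — I3: [P → / .] vs [X → / .]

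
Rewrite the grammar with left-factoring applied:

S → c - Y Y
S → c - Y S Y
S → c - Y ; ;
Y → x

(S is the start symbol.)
Left-factoring transforms A → αβ₁ | αβ₂ into A → αA' and A' → β₁ | β₂
(α is the longest common prefix among the alternatives). Repeat until
no nonterminal has two alternatives with a common prefix.

Round 1: S has alternatives sharing prefix 'c - Y'. Introduce S': S → c - Y S'
  Add: S' → Y
  Add: S' → S Y
  Add: S' → ; ;

No remaining common prefixes — done.

Resulting grammar:
S → c - Y S'
S' → Y
S' → S Y
S' → ; ;
Y → x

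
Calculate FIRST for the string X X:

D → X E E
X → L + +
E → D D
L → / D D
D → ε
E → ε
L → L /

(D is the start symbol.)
FIRST sets of the non-terminals involved (from the grammar, by fixed-point iteration):
  FIRST(X) = { '/' }

To compute FIRST(X X), process the symbols left to right:
Symbol X is a non-terminal. Add FIRST(X) \ {ε} = { '/' }
X is not nullable (ε ∉ FIRST(X)), so stop here.
FIRST(X X) = { '/' }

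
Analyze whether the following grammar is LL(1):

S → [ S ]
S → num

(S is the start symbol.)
For S:
  PREDICT(S → '[' S ']') = { '[' }
  PREDICT(S → num) = { 'num' }

All predict sets are disjoint. The grammar IS LL(1).

Answer: Yes, the grammar is LL(1).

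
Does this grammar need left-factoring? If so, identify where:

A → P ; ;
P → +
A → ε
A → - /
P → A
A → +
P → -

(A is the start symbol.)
Left-factoring is needed when two productions for the same non-terminal
share a common prefix on the right-hand side.

Productions for A:
  A → P ; ;
  A → ε
  A → - /
  A → +
Productions for P:
  P → +
  P → A
  P → -

No common prefixes found.

Answer: No, left-factoring is not needed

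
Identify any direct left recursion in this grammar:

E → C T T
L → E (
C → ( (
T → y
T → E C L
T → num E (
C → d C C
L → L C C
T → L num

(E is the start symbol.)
E → C T T: starts with C
L → E (: starts with E
C → ( (: starts with '('
T → y: starts with y
T → E C L: starts with E
T → num E (: starts with num
C → d C C: starts with d
L → L C C: LEFT RECURSIVE (starts with L)
T → L num: starts with L

The grammar has direct left recursion on: L.

Answer: Yes, L is left-recursive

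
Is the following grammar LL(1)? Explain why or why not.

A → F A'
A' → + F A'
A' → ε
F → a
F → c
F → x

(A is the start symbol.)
A grammar is LL(1) if for each non-terminal N with multiple productions, the predict sets of those productions are pairwise disjoint, where PREDICT(N → α) = (FIRST(α) \ {ε}) ∪ (FOLLOW(N) if α ⇒* ε).

Relevant sets:
  FOLLOW(A') = { $ }

For A':
  PREDICT(A' → '+' F A') = { '+' }
  PREDICT(A' → ε) = { $ }
For F:
  PREDICT(F → a) = { 'a' }
  PREDICT(F → c) = { 'c' }
  PREDICT(F → x) = { 'x' }
A has a single production, so nothing to check there.

All predict sets are disjoint. The grammar IS LL(1).

Answer: Yes, the grammar is LL(1).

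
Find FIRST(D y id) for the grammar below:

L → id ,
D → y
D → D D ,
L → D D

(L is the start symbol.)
FIRST sets of the non-terminals involved (from the grammar, by fixed-point iteration):
  FIRST(D) = { 'y' }

To compute FIRST(D y id), process the symbols left to right:
Symbol D is a non-terminal. Add FIRST(D) \ {ε} = { 'y' }
D is not nullable (ε ∉ FIRST(D)), so stop here.
FIRST(D y id) = { 'y' }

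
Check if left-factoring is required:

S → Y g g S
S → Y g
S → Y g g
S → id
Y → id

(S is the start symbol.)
Left-factoring is needed when two productions for the same non-terminal
share a common prefix on the right-hand side.

Productions for S:
  S → Y g g S
  S → Y g
  S → Y g g
  S → id

Found common prefix 'Y g' in productions for S

Answer: Yes, S has productions with common prefix 'Y g'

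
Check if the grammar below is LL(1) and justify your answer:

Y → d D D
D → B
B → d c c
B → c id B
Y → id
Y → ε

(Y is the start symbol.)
Yes, the grammar is LL(1).

A grammar is LL(1) if for each non-terminal N with multiple productions, the predict sets of those productions are pairwise disjoint, where PREDICT(N → α) = (FIRST(α) \ {ε}) ∪ (FOLLOW(N) if α ⇒* ε).

Relevant sets:
  FOLLOW(Y) = { $ }

For Y:
  PREDICT(Y → d D D) = { 'd' }
  PREDICT(Y → id) = { 'id' }
  PREDICT(Y → ε) = { $ }
For B:
  PREDICT(B → d c c) = { 'd' }
  PREDICT(B → c id B) = { 'c' }
D has a single production, so nothing to check there.

All predict sets are disjoint. The grammar IS LL(1).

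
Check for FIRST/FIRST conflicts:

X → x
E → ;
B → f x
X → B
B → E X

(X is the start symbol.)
A FIRST/FIRST conflict occurs when two productions N → α and N → β for the same non-terminal have FIRST(α) ∩ FIRST(β) ≠ ∅ (with ε ∈ FIRST of a nullable right-hand side, so two nullable alternatives also conflict).

FIRST sets of the non-terminals at (or reachable through a nullable prefix from) the front of some alternative:
  FIRST(B) = { ';', 'f' }
  FIRST(E) = { ';' }

Productions for X:
  X → x: FIRST = { 'x' }
  X → B: FIRST = { ';', 'f' }
Productions for B:
  B → f x: FIRST = { 'f' }
  B → E X: FIRST = { ';' }
E has only one production, so no FIRST/FIRST conflict is possible there.

All alternatives of each non-terminal have pairwise disjoint FIRST sets.

Answer: No FIRST/FIRST conflicts.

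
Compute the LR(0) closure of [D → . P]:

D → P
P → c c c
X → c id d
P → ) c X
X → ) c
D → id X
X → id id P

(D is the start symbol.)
{ [D → . P], [P → . ) c X], [P → . c c c] }

Start with: [D → . P]
  [D → . P] has the dot before P: add [P → . c c c], [P → . ) c X]
No further items can be added.

CLOSURE = { [D → . P], [P → . ) c X], [P → . c c c] }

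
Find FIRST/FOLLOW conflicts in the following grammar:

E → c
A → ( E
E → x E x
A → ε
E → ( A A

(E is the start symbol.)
Nullable non-terminals: A.

A: nullable alternative(s) A → ε; FOLLOW(A) = { $, '(', 'x' }
  A → ( E: FIRST \ {ε} = { '(' } — overlaps FOLLOW(A) on { '(' }: CONFLICT
  A → ε: FIRST \ {ε} = { } — this is the only nullable alternative, skip

E has no nullable alternative, so no FIRST/FOLLOW check is needed there.

So the grammar has 1 FIRST/FOLLOW conflict (marked CONFLICT above).

Answer: Yes. A → '(' E with FOLLOW(A) on { '(' }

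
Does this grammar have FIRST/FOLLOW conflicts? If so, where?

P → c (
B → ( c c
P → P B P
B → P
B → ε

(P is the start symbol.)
Yes. B → P with FOLLOW(B) on { 'c' }

Nullable non-terminals: B.
FIRST sets used below: FIRST(P) = { 'c' }

B: nullable alternative(s) B → ε; FOLLOW(B) = { 'c' }
  B → ( c c: FIRST \ {ε} = { '(' } — disjoint from FOLLOW(B)
  B → P: FIRST \ {ε} = { 'c' } — overlaps FOLLOW(B) on { 'c' }: CONFLICT
  B → ε: FIRST \ {ε} = { } — this is the only nullable alternative, skip

P has no nullable alternative, so no FIRST/FOLLOW check is needed there.

So the grammar has 1 FIRST/FOLLOW conflict (marked CONFLICT above).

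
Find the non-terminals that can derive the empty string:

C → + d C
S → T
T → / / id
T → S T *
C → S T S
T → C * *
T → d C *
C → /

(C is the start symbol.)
None

There are no ε-productions, so no non-terminal can derive ε.
No non-terminals are nullable.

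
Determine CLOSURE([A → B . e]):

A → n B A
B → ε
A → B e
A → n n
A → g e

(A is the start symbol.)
{ [A → B . e] }

To compute CLOSURE, for each item [A → α.Bβ] where B is a non-terminal, add [B → .γ] for all productions B → γ; repeat for the newly added items until nothing changes.

Start with: [A → B . e]
The dot precedes the terminal e, so nothing is added.

CLOSURE = { [A → B . e] }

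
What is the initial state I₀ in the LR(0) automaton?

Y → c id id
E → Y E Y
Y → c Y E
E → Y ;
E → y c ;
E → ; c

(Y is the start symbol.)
First, augment the grammar with Y' → Y
I₀ = CLOSURE({ [Y' → . Y] }):
  [Y' → . Y] has the dot before Y: add [Y → . c id id], [Y → . c Y E]
No further items can be added.

I₀ = { [Y → . c Y E], [Y → . c id id], [Y' → . Y] }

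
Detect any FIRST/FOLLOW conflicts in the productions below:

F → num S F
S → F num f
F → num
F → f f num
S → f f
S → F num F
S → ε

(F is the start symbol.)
A FIRST/FOLLOW conflict occurs when a non-terminal N has a nullable alternative N → β (β ⇒* ε) and another alternative N → α with FIRST(α) ∩ FOLLOW(N) ≠ ∅: on such a lookahead the parser cannot decide between expanding α and letting N vanish via β.

Nullable non-terminals: S.
FIRST sets used below: FIRST(F) = { 'f', 'num' }

S: nullable alternative(s) S → ε; FOLLOW(S) = { 'f', 'num' }
  S → F num f: FIRST \ {ε} = { 'f', 'num' } — overlaps FOLLOW(S) on { 'f', 'num' }: CONFLICT
  S → f f: FIRST \ {ε} = { 'f' } — overlaps FOLLOW(S) on { 'f' }: CONFLICT
  S → F num F: FIRST \ {ε} = { 'f', 'num' } — overlaps FOLLOW(S) on { 'f', 'num' }: CONFLICT
  S → ε: FIRST \ {ε} = { } — this is the only nullable alternative, skip

F has no nullable alternative, so no FIRST/FOLLOW check is needed there.

So the grammar has 3 FIRST/FOLLOW conflicts (marked CONFLICT above).

Answer: Yes. S → F num f with FOLLOW(S) on { 'f', 'num' }; S → f f with FOLLOW(S) on { 'f' }; S → F num F with FOLLOW(S) on { 'f', 'num' }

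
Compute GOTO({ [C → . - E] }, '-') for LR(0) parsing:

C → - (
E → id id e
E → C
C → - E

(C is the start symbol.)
{ [C → - . E], [C → . - (], [C → . - E], [E → . C], [E → . id id e] }

GOTO(I, '-') = CLOSURE({ [A → αX.β] : [A → α.Xβ] ∈ I, X = '-' })

Items with dot before '-', with the dot advanced:
  [C → . - E] → [C → - . E]
Closure of the advanced items:
  [C → - . E] has the dot before E: add [E → . id id e], [E → . C]
  [E → . C] has the dot before C: add [C → . - (], [C → . - E]

GOTO = { [C → - . E], [C → . - (], [C → . - E], [E → . C], [E → . id id e] }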